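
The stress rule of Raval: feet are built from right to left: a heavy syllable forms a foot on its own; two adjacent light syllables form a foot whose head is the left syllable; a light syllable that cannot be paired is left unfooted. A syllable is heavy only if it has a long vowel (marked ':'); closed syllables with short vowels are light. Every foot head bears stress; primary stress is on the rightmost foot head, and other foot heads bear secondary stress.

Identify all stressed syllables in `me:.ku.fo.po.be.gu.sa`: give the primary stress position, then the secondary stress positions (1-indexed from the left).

primary 6, secondary 1, 2, 4

Weights: 1 me: H, 2 ku L, 3 fo L, 4 po L, 5 be L, 6 gu L, 7 sa L.
Parse right to left (heavy = foot alone; LL = one foot; stranded L unfooted): (ˈme:) (ˈku.fo) (ˈpo.be) (ˈgu.sa).
Foot heads: 1, 2, 4, 6.
Primary stress on the rightmost head = syllable 6.
Secondary stress on 1, 2, 4: ˌme:.ˌku.fo.ˌpo.be.ˈgu.sa.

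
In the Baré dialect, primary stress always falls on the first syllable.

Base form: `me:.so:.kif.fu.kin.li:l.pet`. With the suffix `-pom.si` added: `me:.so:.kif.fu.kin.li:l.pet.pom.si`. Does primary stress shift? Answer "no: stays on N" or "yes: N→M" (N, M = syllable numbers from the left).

no: stays on 1

Base `me:.so:.kif.fu.kin.li:l.pet` (7 syllables):
  The word has 7 syllables; the first syllable is syllable 1 (me:).
  → primary stress on syllable 1.
Suffixed `me:.so:.kif.fu.kin.li:l.pet.pom.si` (9 syllables):
  The word has 9 syllables; the first syllable is syllable 1 (me:).
  → primary stress on syllable 1.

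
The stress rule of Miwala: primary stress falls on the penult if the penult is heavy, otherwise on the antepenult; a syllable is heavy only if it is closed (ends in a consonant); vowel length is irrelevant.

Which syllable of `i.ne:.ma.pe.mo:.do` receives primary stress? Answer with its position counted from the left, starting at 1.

4

Weights: 4 pe L, 5 mo: L, 6 do L.
The penult (syllable 5, mo:) is light, so stress falls on the antepenult (syllable 4, pe).
Primary stress: syllable 4 → i.ne:.ma.ˈpe.mo:.do.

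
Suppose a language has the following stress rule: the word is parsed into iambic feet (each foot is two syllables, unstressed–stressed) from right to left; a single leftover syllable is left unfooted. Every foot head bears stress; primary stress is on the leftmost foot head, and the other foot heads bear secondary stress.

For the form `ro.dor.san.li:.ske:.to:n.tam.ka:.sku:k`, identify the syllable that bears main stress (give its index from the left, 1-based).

3

Parse right to left into iambic (σˈσ) feet: ro (dor.ˈsan) (li:.ˈske:) (to:n.ˈtam) (ka:.ˈsku:k). Syllable 1 is left unfooted.
Foot heads (stressed positions): 3, 5, 7, 9.
End Rule Leftmost: primary stress on the leftmost head = syllable 3.
Primary stress: syllable 3 → ro.dor.ˈsan.li:.ske:.to:n.tam.ka:.sku:k.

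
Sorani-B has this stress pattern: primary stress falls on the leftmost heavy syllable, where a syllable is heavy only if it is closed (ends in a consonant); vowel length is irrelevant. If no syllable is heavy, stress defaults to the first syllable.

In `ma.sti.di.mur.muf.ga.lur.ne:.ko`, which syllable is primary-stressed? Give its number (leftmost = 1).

Weights: 1 ma L, 2 sti L, 3 di L, 4 mur H, 5 muf H, 6 ga L, 7 lur H, 8 ne: L, 9 ko L.
Heavy syllables in the domain: 4, 5, 7. The leftmost is syllable 4 (mur).
Primary stress: syllable 4 → ma.sti.di.ˈmur.muf.ga.lur.ne:.ko.

4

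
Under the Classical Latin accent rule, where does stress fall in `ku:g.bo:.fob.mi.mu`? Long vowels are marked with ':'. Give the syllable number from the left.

3

Classical Latin: stress the penult if heavy (long vowel or closed), else the antepenult.
Weights: 3 fob H, 4 mi L, 5 mu L.
The penult (syllable 4, mi) is light, so stress falls on the antepenult (syllable 3, fob).
Stress on syllable 3: ku:g.bo:.ˈfob.mi.mu.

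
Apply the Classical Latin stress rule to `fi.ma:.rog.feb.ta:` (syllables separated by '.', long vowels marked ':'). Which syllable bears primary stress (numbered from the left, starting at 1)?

4

Classical Latin: stress the penult if heavy (long vowel or closed), else the antepenult.
Weights: 3 rog H, 4 feb H, 5 ta: H.
The penult (syllable 4, feb) is heavy, so it takes stress.
Stress on syllable 4: fi.ma:.rog.ˈfeb.ta:.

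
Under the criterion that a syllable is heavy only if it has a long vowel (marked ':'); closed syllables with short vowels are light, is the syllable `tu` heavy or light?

`tu`: short vowel, open (no coda). Short vowel → light.

light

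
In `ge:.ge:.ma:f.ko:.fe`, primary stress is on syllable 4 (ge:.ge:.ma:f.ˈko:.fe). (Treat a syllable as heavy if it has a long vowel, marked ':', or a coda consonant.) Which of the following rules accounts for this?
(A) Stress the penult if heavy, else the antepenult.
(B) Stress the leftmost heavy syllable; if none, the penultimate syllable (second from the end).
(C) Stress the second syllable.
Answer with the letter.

Rule A → syllable 4 ✓.
Rule B → syllable 1 (observed: 4).
Rule C → syllable 2 (observed: 4).

A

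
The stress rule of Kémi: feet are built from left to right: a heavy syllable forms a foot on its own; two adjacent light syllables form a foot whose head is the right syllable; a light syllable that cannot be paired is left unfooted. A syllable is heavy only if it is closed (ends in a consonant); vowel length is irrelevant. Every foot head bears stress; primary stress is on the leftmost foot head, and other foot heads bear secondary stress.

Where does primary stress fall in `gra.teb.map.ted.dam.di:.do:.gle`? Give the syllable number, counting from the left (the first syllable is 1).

Weights: 1 gra L, 2 teb H, 3 map H, 4 ted H, 5 dam H, 6 di: L, 7 do: L, 8 gle L.
Parse left to right (heavy = foot alone; LL = one foot; stranded L unfooted): gra (ˈteb) (ˈmap) (ˈted) (ˈdam) (di:.ˈdo:) gle.
Foot heads: 2, 3, 4, 5, 7.
Primary stress on the leftmost head = syllable 2.
Primary stress: syllable 2 → gra.ˈteb.map.ted.dam.di:.do:.gle.

2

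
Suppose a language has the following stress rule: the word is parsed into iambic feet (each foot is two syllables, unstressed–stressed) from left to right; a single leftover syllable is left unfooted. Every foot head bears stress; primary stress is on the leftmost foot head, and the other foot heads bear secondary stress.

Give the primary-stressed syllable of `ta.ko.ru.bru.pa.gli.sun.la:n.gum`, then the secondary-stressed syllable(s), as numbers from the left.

Parse left to right into iambic (σˈσ) feet: (ta.ˈko) (ru.ˈbru) (pa.ˈgli) (sun.ˈla:n) gum. Syllable 9 is left unfooted.
Foot heads (stressed positions): 2, 4, 6, 8.
End Rule Leftmost: primary stress on the leftmost head = syllable 2.
Secondary stress on 4, 6, 8: ta.ˈko.ru.ˌbru.pa.ˌgli.sun.ˌla:n.gum.

primary 2, secondary 4, 6, 8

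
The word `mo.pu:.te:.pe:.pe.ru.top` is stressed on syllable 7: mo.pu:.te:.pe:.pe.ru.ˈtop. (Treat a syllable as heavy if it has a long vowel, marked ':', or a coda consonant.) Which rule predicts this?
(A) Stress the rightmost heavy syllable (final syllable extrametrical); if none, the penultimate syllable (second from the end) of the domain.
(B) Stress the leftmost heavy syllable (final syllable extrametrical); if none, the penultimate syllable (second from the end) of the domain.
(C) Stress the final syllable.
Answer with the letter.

Rule A → syllable 4 (observed: 7).
Rule B → syllable 2 (observed: 7).
Rule C → syllable 7 ✓.

C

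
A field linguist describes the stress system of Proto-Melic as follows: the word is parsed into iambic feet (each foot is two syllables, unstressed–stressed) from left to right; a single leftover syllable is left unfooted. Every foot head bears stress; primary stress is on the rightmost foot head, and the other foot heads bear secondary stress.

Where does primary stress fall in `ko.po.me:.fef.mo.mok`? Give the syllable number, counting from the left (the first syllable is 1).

6

Parse left to right into iambic (σˈσ) feet: (ko.ˈpo) (me:.ˈfef) (mo.ˈmok).
Foot heads (stressed positions): 2, 4, 6.
End Rule Rightmost: primary stress on the rightmost head = syllable 6.
Primary stress: syllable 6 → ko.po.me:.fef.mo.ˈmok.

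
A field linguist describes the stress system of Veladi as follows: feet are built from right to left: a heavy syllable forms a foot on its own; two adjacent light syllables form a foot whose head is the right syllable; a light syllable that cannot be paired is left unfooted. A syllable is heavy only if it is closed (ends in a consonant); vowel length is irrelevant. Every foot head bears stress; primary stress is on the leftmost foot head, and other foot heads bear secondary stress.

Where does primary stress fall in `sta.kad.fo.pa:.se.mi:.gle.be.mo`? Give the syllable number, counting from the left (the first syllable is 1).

2

Weights: 1 sta L, 2 kad H, 3 fo L, 4 pa: L, 5 se L, 6 mi: L, 7 gle L, 8 be L, 9 mo L.
Parse right to left (heavy = foot alone; LL = one foot; stranded L unfooted): sta (ˈkad) fo (pa:.ˈse) (mi:.ˈgle) (be.ˈmo).
Foot heads: 2, 5, 7, 9.
Primary stress on the leftmost head = syllable 2.
Primary stress: syllable 2 → sta.ˈkad.fo.pa:.se.mi:.gle.be.mo.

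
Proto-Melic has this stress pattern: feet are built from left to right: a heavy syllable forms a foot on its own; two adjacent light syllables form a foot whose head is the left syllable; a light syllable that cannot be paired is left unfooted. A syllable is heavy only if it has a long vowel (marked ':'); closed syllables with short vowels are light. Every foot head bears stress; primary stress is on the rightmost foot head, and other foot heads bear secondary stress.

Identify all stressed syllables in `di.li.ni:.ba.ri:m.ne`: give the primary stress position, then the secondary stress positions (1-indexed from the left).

primary 5, secondary 1, 3

Weights: 1 di L, 2 li L, 3 ni: H, 4 ba L, 5 ri:m H, 6 ne L.
Parse left to right (heavy = foot alone; LL = one foot; stranded L unfooted): (ˈdi.li) (ˈni:) ba (ˈri:m) ne.
Foot heads: 1, 3, 5.
Primary stress on the rightmost head = syllable 5.
Secondary stress on 1, 3: ˌdi.li.ˌni:.ba.ˈri:m.ne.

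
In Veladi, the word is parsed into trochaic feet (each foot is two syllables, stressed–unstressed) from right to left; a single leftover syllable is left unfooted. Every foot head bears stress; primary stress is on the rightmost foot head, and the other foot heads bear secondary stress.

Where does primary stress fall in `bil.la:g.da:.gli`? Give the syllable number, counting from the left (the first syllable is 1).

Parse right to left into trochaic (ˈσσ) feet: (ˈbil.la:g) (ˈda:.gli).
Foot heads (stressed positions): 1, 3.
End Rule Rightmost: primary stress on the rightmost head = syllable 3.
Primary stress: syllable 3 → bil.la:g.ˈda:.gli.

3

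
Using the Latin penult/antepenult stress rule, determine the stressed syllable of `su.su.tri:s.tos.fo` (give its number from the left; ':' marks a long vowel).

4

Classical Latin: stress the penult if heavy (long vowel or closed), else the antepenult.
Weights: 3 tri:s H, 4 tos H, 5 fo L.
The penult (syllable 4, tos) is heavy, so it takes stress.
Stress on syllable 4: su.su.tri:s.ˈtos.fo.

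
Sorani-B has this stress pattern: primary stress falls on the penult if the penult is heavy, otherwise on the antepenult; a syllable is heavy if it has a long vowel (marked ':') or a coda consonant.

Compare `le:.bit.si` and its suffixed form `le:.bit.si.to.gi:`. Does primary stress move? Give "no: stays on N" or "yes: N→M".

Base `le:.bit.si` (3 syllables):
  Weights: 1 le: H, 2 bit H, 3 si L.
  The penult (syllable 2, bit) is heavy, so it takes stress.
  → primary stress on syllable 2.
Suffixed `le:.bit.si.to.gi:` (5 syllables):
  Weights: 3 si L, 4 to L, 5 gi: H.
  The penult (syllable 4, to) is light, so stress falls on the antepenult (syllable 3, si).
  → primary stress on syllable 3.

yes: 2→3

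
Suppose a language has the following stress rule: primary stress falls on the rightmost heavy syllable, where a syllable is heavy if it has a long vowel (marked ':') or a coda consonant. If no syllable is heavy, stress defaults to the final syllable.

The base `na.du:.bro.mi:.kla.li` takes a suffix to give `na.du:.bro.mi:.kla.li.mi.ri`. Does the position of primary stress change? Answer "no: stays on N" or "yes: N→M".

Base `na.du:.bro.mi:.kla.li` (6 syllables):
  Weights: 1 na L, 2 du: H, 3 bro L, 4 mi: H, 5 kla L, 6 li L.
  Heavy syllables in the domain: 2, 4. The rightmost is syllable 4 (mi:).
  → primary stress on syllable 4.
Suffixed `na.du:.bro.mi:.kla.li.mi.ri` (8 syllables):
  Weights: 1 na L, 2 du: H, 3 bro L, 4 mi: H, 5 kla L, 6 li L, 7 mi L, 8 ri L.
  Heavy syllables in the domain: 2, 4. The rightmost is syllable 4 (mi:).
  → primary stress on syllable 4.

no: stays on 4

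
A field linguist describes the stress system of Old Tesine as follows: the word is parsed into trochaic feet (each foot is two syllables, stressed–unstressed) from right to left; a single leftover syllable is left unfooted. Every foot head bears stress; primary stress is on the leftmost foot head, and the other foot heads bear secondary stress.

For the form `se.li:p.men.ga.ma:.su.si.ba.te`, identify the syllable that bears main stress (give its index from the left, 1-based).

Parse right to left into trochaic (ˈσσ) feet: se (ˈli:p.men) (ˈga.ma:) (ˈsu.si) (ˈba.te). Syllable 1 is left unfooted.
Foot heads (stressed positions): 2, 4, 6, 8.
End Rule Leftmost: primary stress on the leftmost head = syllable 2.
Primary stress: syllable 2 → se.ˈli:p.men.ga.ma:.su.si.ba.te.

2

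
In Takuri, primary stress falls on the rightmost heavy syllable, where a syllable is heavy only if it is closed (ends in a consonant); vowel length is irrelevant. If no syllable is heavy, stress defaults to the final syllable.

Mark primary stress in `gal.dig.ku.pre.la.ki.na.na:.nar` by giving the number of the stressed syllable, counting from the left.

9

Weights: 1 gal H, 2 dig H, 3 ku L, 4 pre L, 5 la L, 6 ki L, 7 na L, 8 na: L, 9 nar H.
Heavy syllables in the domain: 1, 2, 9. The rightmost is syllable 9 (nar).
Primary stress: syllable 9 → gal.dig.ku.pre.la.ki.na.na:.ˈnar.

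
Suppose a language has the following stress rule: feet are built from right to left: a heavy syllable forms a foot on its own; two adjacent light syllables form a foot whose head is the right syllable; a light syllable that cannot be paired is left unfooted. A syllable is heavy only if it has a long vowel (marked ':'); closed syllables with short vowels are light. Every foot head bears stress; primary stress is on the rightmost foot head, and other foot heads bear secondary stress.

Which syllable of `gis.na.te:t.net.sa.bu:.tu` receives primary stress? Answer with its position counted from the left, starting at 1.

6

Weights: 1 gis L, 2 na L, 3 te:t H, 4 net L, 5 sa L, 6 bu: H, 7 tu L.
Parse right to left (heavy = foot alone; LL = one foot; stranded L unfooted): (gis.ˈna) (ˈte:t) (net.ˈsa) (ˈbu:) tu.
Foot heads: 2, 3, 5, 6.
Primary stress on the rightmost head = syllable 6.
Primary stress: syllable 6 → gis.na.te:t.net.sa.ˈbu:.tu.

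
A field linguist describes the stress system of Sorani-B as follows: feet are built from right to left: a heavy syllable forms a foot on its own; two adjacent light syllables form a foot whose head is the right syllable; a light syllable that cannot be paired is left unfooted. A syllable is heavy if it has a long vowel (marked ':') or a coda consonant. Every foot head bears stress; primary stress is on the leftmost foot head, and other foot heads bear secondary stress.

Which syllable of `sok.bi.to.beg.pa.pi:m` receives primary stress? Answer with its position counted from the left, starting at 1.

Weights: 1 sok H, 2 bi L, 3 to L, 4 beg H, 5 pa L, 6 pi:m H.
Parse right to left (heavy = foot alone; LL = one foot; stranded L unfooted): (ˈsok) (bi.ˈto) (ˈbeg) pa (ˈpi:m).
Foot heads: 1, 3, 4, 6.
Primary stress on the leftmost head = syllable 1.
Primary stress: syllable 1 → ˈsok.bi.to.beg.pa.pi:m.

1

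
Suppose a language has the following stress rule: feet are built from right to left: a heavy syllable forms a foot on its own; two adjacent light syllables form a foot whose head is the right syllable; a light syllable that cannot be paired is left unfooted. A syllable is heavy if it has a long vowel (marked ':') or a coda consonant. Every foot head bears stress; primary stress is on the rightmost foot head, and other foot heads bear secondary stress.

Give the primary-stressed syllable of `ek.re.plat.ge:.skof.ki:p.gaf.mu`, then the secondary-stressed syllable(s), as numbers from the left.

primary 7, secondary 1, 3, 4, 5, 6

Weights: 1 ek H, 2 re L, 3 plat H, 4 ge: H, 5 skof H, 6 ki:p H, 7 gaf H, 8 mu L.
Parse right to left (heavy = foot alone; LL = one foot; stranded L unfooted): (ˈek) re (ˈplat) (ˈge:) (ˈskof) (ˈki:p) (ˈgaf) mu.
Foot heads: 1, 3, 4, 5, 6, 7.
Primary stress on the rightmost head = syllable 7.
Secondary stress on 1, 3, 4, 5, 6: ˌek.re.ˌplat.ˌge:.ˌskof.ˌki:p.ˈgaf.mu.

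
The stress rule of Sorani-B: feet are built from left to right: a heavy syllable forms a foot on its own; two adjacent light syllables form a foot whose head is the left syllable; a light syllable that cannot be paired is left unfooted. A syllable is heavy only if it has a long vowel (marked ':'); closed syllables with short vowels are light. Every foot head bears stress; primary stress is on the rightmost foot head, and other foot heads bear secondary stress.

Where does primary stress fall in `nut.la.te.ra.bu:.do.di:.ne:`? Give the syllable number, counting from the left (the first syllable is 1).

8

Weights: 1 nut L, 2 la L, 3 te L, 4 ra L, 5 bu: H, 6 do L, 7 di: H, 8 ne: H.
Parse left to right (heavy = foot alone; LL = one foot; stranded L unfooted): (ˈnut.la) (ˈte.ra) (ˈbu:) do (ˈdi:) (ˈne:).
Foot heads: 1, 3, 5, 7, 8.
Primary stress on the rightmost head = syllable 8.
Primary stress: syllable 8 → nut.la.te.ra.bu:.do.di:.ˈne:.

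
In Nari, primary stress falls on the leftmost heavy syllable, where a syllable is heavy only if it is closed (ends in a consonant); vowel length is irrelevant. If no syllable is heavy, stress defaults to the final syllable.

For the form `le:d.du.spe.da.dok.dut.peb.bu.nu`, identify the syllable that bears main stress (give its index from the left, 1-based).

1

Weights: 1 le:d H, 2 du L, 3 spe L, 4 da L, 5 dok H, 6 dut H, 7 peb H, 8 bu L, 9 nu L.
Heavy syllables in the domain: 1, 5, 6, 7. The leftmost is syllable 1 (le:d).
Primary stress: syllable 1 → ˈle:d.du.spe.da.dok.dut.peb.bu.nu.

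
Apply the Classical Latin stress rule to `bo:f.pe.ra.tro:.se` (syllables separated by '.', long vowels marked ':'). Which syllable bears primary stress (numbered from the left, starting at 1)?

4

Classical Latin: stress the penult if heavy (long vowel or closed), else the antepenult.
Weights: 3 ra L, 4 tro: H, 5 se L.
The penult (syllable 4, tro:) is heavy, so it takes stress.
Stress on syllable 4: bo:f.pe.ra.ˈtro:.se.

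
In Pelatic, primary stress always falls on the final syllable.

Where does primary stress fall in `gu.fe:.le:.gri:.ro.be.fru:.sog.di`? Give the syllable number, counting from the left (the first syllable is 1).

9

The word has 9 syllables; the final syllable is syllable 9 (di).
Primary stress: syllable 9 → gu.fe:.le:.gri:.ro.be.fru:.sog.ˈdi.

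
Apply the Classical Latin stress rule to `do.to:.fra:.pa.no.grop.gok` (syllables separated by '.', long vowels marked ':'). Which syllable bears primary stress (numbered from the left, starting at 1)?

Classical Latin: stress the penult if heavy (long vowel or closed), else the antepenult.
Weights: 5 no L, 6 grop H, 7 gok H.
The penult (syllable 6, grop) is heavy, so it takes stress.
Stress on syllable 6: do.to:.fra:.pa.no.ˈgrop.gok.

6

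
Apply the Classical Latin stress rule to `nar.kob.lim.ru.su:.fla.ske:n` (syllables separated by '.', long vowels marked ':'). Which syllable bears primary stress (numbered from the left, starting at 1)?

5

Classical Latin: stress the penult if heavy (long vowel or closed), else the antepenult.
Weights: 5 su: H, 6 fla L, 7 ske:n H.
The penult (syllable 6, fla) is light, so stress falls on the antepenult (syllable 5, su:).
Stress on syllable 5: nar.kob.lim.ru.ˈsu:.fla.ske:n.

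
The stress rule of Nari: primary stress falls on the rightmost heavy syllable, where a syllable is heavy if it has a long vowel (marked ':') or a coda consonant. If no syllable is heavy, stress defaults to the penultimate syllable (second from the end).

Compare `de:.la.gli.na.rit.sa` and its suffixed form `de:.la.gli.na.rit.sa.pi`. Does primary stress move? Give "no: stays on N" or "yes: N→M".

no: stays on 5

Base `de:.la.gli.na.rit.sa` (6 syllables):
  Weights: 1 de: H, 2 la L, 3 gli L, 4 na L, 5 rit H, 6 sa L.
  Heavy syllables in the domain: 1, 5. The rightmost is syllable 5 (rit).
  → primary stress on syllable 5.
Suffixed `de:.la.gli.na.rit.sa.pi` (7 syllables):
  Weights: 1 de: H, 2 la L, 3 gli L, 4 na L, 5 rit H, 6 sa L, 7 pi L.
  Heavy syllables in the domain: 1, 5. The rightmost is syllable 5 (rit).
  → primary stress on syllable 5.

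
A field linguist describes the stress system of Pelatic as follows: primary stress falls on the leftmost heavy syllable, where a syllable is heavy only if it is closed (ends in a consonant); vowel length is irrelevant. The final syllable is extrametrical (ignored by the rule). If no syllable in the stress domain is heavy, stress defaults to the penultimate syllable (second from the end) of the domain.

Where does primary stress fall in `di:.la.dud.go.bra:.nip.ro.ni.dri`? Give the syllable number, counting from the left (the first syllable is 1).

3

The final syllable (9, dri) is extrametrical; the stress domain is syllables 1–8.
Weights: 1 di: L, 2 la L, 3 dud H, 4 go L, 5 bra: L, 6 nip H, 7 ro L, 8 ni L.
Heavy syllables in the domain: 3, 6. The leftmost is syllable 3 (dud).
Primary stress: syllable 3 → di:.la.ˈdud.go.bra:.nip.ro.ni.dri.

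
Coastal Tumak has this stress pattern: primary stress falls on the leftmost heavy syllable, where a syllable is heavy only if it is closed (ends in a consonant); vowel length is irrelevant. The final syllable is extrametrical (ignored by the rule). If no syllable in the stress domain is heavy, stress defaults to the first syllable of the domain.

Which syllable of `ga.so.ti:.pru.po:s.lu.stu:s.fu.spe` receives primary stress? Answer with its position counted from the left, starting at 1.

5

The final syllable (9, spe) is extrametrical; the stress domain is syllables 1–8.
Weights: 1 ga L, 2 so L, 3 ti: L, 4 pru L, 5 po:s H, 6 lu L, 7 stu:s H, 8 fu L.
Heavy syllables in the domain: 5, 7. The leftmost is syllable 5 (po:s).
Primary stress: syllable 5 → ga.so.ti:.pru.ˈpo:s.lu.stu:s.fu.spe.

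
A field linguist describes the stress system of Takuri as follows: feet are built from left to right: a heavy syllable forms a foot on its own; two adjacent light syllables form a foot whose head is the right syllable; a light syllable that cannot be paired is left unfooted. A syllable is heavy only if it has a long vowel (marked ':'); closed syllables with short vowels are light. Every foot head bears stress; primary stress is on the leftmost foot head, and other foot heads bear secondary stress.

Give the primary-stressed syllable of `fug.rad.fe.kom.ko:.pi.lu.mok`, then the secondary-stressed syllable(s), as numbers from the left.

primary 2, secondary 4, 5, 7

Weights: 1 fug L, 2 rad L, 3 fe L, 4 kom L, 5 ko: H, 6 pi L, 7 lu L, 8 mok L.
Parse left to right (heavy = foot alone; LL = one foot; stranded L unfooted): (fug.ˈrad) (fe.ˈkom) (ˈko:) (pi.ˈlu) mok.
Foot heads: 2, 4, 5, 7.
Primary stress on the leftmost head = syllable 2.
Secondary stress on 4, 5, 7: fug.ˈrad.fe.ˌkom.ˌko:.pi.ˌlu.mok.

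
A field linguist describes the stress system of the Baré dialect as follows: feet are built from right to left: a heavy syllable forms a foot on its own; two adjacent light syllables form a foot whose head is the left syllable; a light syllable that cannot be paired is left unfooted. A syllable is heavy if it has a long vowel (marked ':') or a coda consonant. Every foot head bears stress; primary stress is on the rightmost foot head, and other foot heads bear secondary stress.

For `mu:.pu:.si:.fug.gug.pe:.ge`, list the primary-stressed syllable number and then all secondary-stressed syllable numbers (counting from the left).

primary 6, secondary 1, 2, 3, 4, 5

Weights: 1 mu: H, 2 pu: H, 3 si: H, 4 fug H, 5 gug H, 6 pe: H, 7 ge L.
Parse right to left (heavy = foot alone; LL = one foot; stranded L unfooted): (ˈmu:) (ˈpu:) (ˈsi:) (ˈfug) (ˈgug) (ˈpe:) ge.
Foot heads: 1, 2, 3, 4, 5, 6.
Primary stress on the rightmost head = syllable 6.
Secondary stress on 1, 2, 3, 4, 5: ˌmu:.ˌpu:.ˌsi:.ˌfug.ˌgug.ˈpe:.ge.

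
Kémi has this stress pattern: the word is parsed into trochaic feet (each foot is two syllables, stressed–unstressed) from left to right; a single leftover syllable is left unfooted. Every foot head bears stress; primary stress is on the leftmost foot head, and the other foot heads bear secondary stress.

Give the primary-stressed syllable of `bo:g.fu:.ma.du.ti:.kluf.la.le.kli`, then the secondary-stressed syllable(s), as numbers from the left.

Parse left to right into trochaic (ˈσσ) feet: (ˈbo:g.fu:) (ˈma.du) (ˈti:.kluf) (ˈla.le) kli. Syllable 9 is left unfooted.
Foot heads (stressed positions): 1, 3, 5, 7.
End Rule Leftmost: primary stress on the leftmost head = syllable 1.
Secondary stress on 3, 5, 7: ˈbo:g.fu:.ˌma.du.ˌti:.kluf.ˌla.le.kli.

primary 1, secondary 3, 5, 7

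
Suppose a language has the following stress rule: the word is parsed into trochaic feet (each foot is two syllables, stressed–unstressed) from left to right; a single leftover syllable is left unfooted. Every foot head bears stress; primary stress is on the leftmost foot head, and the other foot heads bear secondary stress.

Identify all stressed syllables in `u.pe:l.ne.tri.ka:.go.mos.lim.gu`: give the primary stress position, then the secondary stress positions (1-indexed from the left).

Parse left to right into trochaic (ˈσσ) feet: (ˈu.pe:l) (ˈne.tri) (ˈka:.go) (ˈmos.lim) gu. Syllable 9 is left unfooted.
Foot heads (stressed positions): 1, 3, 5, 7.
End Rule Leftmost: primary stress on the leftmost head = syllable 1.
Secondary stress on 3, 5, 7: ˈu.pe:l.ˌne.tri.ˌka:.go.ˌmos.lim.gu.

primary 1, secondary 3, 5, 7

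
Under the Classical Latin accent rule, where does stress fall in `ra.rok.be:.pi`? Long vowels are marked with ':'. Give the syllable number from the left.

3

Classical Latin: stress the penult if heavy (long vowel or closed), else the antepenult.
Weights: 2 rok H, 3 be: H, 4 pi L.
The penult (syllable 3, be:) is heavy, so it takes stress.
Stress on syllable 3: ra.rok.ˈbe:.pi.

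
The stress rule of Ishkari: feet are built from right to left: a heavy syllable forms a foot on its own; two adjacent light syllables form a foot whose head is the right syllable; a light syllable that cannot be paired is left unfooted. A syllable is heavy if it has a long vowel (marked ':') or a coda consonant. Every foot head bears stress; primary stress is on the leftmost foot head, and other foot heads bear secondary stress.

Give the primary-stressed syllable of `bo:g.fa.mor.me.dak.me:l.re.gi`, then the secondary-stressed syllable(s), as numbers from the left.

primary 1, secondary 3, 5, 6, 8

Weights: 1 bo:g H, 2 fa L, 3 mor H, 4 me L, 5 dak H, 6 me:l H, 7 re L, 8 gi L.
Parse right to left (heavy = foot alone; LL = one foot; stranded L unfooted): (ˈbo:g) fa (ˈmor) me (ˈdak) (ˈme:l) (re.ˈgi).
Foot heads: 1, 3, 5, 6, 8.
Primary stress on the leftmost head = syllable 1.
Secondary stress on 3, 5, 6, 8: ˈbo:g.fa.ˌmor.me.ˌdak.ˌme:l.re.ˌgi.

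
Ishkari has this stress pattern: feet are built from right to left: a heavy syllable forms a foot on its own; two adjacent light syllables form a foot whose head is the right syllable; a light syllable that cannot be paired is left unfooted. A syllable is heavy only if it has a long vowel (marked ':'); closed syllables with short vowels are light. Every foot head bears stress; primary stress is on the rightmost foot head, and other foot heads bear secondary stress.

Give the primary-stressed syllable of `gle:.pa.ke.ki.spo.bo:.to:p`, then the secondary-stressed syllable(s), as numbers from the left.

primary 7, secondary 1, 3, 5, 6

Weights: 1 gle: H, 2 pa L, 3 ke L, 4 ki L, 5 spo L, 6 bo: H, 7 to:p H.
Parse right to left (heavy = foot alone; LL = one foot; stranded L unfooted): (ˈgle:) (pa.ˈke) (ki.ˈspo) (ˈbo:) (ˈto:p).
Foot heads: 1, 3, 5, 6, 7.
Primary stress on the rightmost head = syllable 7.
Secondary stress on 1, 3, 5, 6: ˌgle:.pa.ˌke.ki.ˌspo.ˌbo:.ˈto:p.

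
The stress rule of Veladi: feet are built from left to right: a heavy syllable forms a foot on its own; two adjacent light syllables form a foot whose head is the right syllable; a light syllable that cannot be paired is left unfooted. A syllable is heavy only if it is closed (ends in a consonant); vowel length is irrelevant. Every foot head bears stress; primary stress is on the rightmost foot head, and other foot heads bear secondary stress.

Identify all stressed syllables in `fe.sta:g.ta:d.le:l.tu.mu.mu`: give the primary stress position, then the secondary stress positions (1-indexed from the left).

Weights: 1 fe L, 2 sta:g H, 3 ta:d H, 4 le:l H, 5 tu L, 6 mu L, 7 mu L.
Parse left to right (heavy = foot alone; LL = one foot; stranded L unfooted): fe (ˈsta:g) (ˈta:d) (ˈle:l) (tu.ˈmu) mu.
Foot heads: 2, 3, 4, 6.
Primary stress on the rightmost head = syllable 6.
Secondary stress on 2, 3, 4: fe.ˌsta:g.ˌta:d.ˌle:l.tu.ˈmu.mu.

primary 6, secondary 2, 3, 4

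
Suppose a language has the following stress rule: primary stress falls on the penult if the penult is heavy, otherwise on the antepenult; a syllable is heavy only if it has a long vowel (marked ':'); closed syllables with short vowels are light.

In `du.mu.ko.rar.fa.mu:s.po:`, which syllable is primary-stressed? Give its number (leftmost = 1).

Weights: 5 fa L, 6 mu:s H, 7 po: H.
The penult (syllable 6, mu:s) is heavy, so it takes stress.
Primary stress: syllable 6 → du.mu.ko.rar.fa.ˈmu:s.po:.

6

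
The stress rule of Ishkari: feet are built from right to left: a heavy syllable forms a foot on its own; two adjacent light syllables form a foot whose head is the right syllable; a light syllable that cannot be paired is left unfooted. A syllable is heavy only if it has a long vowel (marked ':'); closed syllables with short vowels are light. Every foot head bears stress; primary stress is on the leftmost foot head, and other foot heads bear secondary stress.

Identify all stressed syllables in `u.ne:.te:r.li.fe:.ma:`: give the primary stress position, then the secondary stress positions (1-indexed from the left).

primary 2, secondary 3, 5, 6

Weights: 1 u L, 2 ne: H, 3 te:r H, 4 li L, 5 fe: H, 6 ma: H.
Parse right to left (heavy = foot alone; LL = one foot; stranded L unfooted): u (ˈne:) (ˈte:r) li (ˈfe:) (ˈma:).
Foot heads: 2, 3, 5, 6.
Primary stress on the leftmost head = syllable 2.
Secondary stress on 3, 5, 6: u.ˈne:.ˌte:r.li.ˌfe:.ˌma:.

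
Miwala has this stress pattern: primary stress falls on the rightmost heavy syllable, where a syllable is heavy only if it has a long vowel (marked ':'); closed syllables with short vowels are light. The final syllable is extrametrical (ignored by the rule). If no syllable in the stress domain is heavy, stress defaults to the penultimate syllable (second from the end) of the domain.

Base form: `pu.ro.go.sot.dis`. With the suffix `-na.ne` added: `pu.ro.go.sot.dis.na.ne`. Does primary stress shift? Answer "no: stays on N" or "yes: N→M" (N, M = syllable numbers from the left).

yes: 3→5

Base `pu.ro.go.sot.dis` (5 syllables):
  The final syllable (5, dis) is extrametrical; the stress domain is syllables 1–4.
  Weights: 1 pu L, 2 ro L, 3 go L, 4 sot L.
  No heavy syllable in the domain; default to the penultimate syllable (second from the end) of the domain = syllable 3.
  → primary stress on syllable 3.
Suffixed `pu.ro.go.sot.dis.na.ne` (7 syllables):
  The final syllable (7, ne) is extrametrical; the stress domain is syllables 1–6.
  Weights: 1 pu L, 2 ro L, 3 go L, 4 sot L, 5 dis L, 6 na L.
  No heavy syllable in the domain; default to the penultimate syllable (second from the end) of the domain = syllable 5.
  → primary stress on syllable 5.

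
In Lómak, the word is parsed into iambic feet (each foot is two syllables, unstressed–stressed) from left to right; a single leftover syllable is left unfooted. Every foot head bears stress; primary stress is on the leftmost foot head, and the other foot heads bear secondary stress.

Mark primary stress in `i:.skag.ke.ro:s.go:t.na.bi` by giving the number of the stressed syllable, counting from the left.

Parse left to right into iambic (σˈσ) feet: (i:.ˈskag) (ke.ˈro:s) (go:t.ˈna) bi. Syllable 7 is left unfooted.
Foot heads (stressed positions): 2, 4, 6.
End Rule Leftmost: primary stress on the leftmost head = syllable 2.
Primary stress: syllable 2 → i:.ˈskag.ke.ro:s.go:t.na.bi.

2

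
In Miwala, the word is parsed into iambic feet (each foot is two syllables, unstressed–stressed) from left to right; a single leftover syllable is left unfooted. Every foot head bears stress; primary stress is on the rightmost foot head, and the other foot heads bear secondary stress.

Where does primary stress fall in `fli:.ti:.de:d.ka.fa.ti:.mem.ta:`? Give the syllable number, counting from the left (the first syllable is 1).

8

Parse left to right into iambic (σˈσ) feet: (fli:.ˈti:) (de:d.ˈka) (fa.ˈti:) (mem.ˈta:).
Foot heads (stressed positions): 2, 4, 6, 8.
End Rule Rightmost: primary stress on the rightmost head = syllable 8.
Primary stress: syllable 8 → fli:.ti:.de:d.ka.fa.ti:.mem.ˈta:.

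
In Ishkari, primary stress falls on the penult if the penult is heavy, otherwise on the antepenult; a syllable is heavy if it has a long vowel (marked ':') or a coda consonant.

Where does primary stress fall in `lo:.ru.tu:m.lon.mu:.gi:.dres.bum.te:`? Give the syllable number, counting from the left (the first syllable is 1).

Weights: 7 dres H, 8 bum H, 9 te: H.
The penult (syllable 8, bum) is heavy, so it takes stress.
Primary stress: syllable 8 → lo:.ru.tu:m.lon.mu:.gi:.dres.ˈbum.te:.

8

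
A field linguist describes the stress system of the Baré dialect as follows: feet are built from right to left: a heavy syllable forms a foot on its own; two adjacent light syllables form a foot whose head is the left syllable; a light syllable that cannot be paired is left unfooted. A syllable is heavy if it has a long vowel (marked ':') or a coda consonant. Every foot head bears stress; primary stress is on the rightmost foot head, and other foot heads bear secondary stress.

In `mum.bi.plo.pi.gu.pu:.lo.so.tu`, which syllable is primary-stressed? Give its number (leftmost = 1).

8

Weights: 1 mum H, 2 bi L, 3 plo L, 4 pi L, 5 gu L, 6 pu: H, 7 lo L, 8 so L, 9 tu L.
Parse right to left (heavy = foot alone; LL = one foot; stranded L unfooted): (ˈmum) (ˈbi.plo) (ˈpi.gu) (ˈpu:) lo (ˈso.tu).
Foot heads: 1, 2, 4, 6, 8.
Primary stress on the rightmost head = syllable 8.
Primary stress: syllable 8 → mum.bi.plo.pi.gu.pu:.lo.ˈso.tu.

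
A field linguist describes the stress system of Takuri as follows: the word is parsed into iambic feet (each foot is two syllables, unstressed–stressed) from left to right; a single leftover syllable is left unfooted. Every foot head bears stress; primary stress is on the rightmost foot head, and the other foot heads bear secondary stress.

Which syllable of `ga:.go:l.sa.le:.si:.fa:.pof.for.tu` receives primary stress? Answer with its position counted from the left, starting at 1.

Parse left to right into iambic (σˈσ) feet: (ga:.ˈgo:l) (sa.ˈle:) (si:.ˈfa:) (pof.ˈfor) tu. Syllable 9 is left unfooted.
Foot heads (stressed positions): 2, 4, 6, 8.
End Rule Rightmost: primary stress on the rightmost head = syllable 8.
Primary stress: syllable 8 → ga:.go:l.sa.le:.si:.fa:.pof.ˈfor.tu.

8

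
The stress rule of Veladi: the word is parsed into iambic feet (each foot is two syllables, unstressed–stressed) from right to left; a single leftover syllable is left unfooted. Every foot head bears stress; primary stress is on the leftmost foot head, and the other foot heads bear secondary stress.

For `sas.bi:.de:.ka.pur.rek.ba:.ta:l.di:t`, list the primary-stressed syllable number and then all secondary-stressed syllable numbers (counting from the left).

primary 3, secondary 5, 7, 9

Parse right to left into iambic (σˈσ) feet: sas (bi:.ˈde:) (ka.ˈpur) (rek.ˈba:) (ta:l.ˈdi:t). Syllable 1 is left unfooted.
Foot heads (stressed positions): 3, 5, 7, 9.
End Rule Leftmost: primary stress on the leftmost head = syllable 3.
Secondary stress on 5, 7, 9: sas.bi:.ˈde:.ka.ˌpur.rek.ˌba:.ta:l.ˌdi:t.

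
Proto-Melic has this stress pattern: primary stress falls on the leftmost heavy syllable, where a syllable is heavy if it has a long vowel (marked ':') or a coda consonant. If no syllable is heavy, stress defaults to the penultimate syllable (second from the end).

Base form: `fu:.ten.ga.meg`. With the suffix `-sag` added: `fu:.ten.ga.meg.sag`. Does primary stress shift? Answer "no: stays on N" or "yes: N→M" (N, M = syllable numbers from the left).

no: stays on 1

Base `fu:.ten.ga.meg` (4 syllables):
  Weights: 1 fu: H, 2 ten H, 3 ga L, 4 meg H.
  Heavy syllables in the domain: 1, 2, 4. The leftmost is syllable 1 (fu:).
  → primary stress on syllable 1.
Suffixed `fu:.ten.ga.meg.sag` (5 syllables):
  Weights: 1 fu: H, 2 ten H, 3 ga L, 4 meg H, 5 sag H.
  Heavy syllables in the domain: 1, 2, 4, 5. The leftmost is syllable 1 (fu:).
  → primary stress on syllable 1.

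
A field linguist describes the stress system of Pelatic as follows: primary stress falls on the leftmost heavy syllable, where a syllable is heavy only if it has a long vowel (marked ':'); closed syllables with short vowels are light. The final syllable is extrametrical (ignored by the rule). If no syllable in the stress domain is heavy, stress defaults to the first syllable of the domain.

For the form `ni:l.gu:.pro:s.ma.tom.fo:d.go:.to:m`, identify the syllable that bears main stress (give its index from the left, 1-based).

1

The final syllable (8, to:m) is extrametrical; the stress domain is syllables 1–7.
Weights: 1 ni:l H, 2 gu: H, 3 pro:s H, 4 ma L, 5 tom L, 6 fo:d H, 7 go: H.
Heavy syllables in the domain: 1, 2, 3, 6, 7. The leftmost is syllable 1 (ni:l).
Primary stress: syllable 1 → ˈni:l.gu:.pro:s.ma.tom.fo:d.go:.to:m.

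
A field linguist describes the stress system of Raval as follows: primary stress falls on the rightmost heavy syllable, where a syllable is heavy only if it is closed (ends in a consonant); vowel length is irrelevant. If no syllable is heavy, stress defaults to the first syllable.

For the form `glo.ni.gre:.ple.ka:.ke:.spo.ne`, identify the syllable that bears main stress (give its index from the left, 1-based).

Weights: 1 glo L, 2 ni L, 3 gre: L, 4 ple L, 5 ka: L, 6 ke: L, 7 spo L, 8 ne L.
No heavy syllable in the domain; default to the first syllable = syllable 1.
Primary stress: syllable 1 → ˈglo.ni.gre:.ple.ka:.ke:.spo.ne.

1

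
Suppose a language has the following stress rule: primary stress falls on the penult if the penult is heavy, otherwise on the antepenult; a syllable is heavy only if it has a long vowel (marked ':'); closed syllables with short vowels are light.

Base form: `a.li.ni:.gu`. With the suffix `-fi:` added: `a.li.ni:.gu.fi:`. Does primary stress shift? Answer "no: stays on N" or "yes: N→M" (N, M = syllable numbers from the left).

Base `a.li.ni:.gu` (4 syllables):
  Weights: 2 li L, 3 ni: H, 4 gu L.
  The penult (syllable 3, ni:) is heavy, so it takes stress.
  → primary stress on syllable 3.
Suffixed `a.li.ni:.gu.fi:` (5 syllables):
  Weights: 3 ni: H, 4 gu L, 5 fi: H.
  The penult (syllable 4, gu) is light, so stress falls on the antepenult (syllable 3, ni:).
  → primary stress on syllable 3.

no: stays on 3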